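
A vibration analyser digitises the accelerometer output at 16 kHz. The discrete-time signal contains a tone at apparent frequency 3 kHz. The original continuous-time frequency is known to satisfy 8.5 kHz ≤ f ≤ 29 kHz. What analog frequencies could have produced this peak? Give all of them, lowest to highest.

Frequencies that alias to 3 kHz are k·fs ± 3 kHz for integer k ≥ 0.
k=0: 3 kHz.
k=1: 13 kHz, 19 kHz.
k=2: 29 kHz, 35 kHz.
k=3: 45 kHz, 51 kHz.
Within [8.5 kHz, 29 kHz]: 13 kHz, 19 kHz, 29 kHz.

13 kHz, 19 kHz, 29 kHz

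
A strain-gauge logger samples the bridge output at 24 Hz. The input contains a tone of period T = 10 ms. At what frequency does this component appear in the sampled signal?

4 Hz

T = 10 ms → f = 1/T = 100 Hz.
100 Hz mod fs = 4 Hz.
4 Hz ≤ fs/2 = 12 Hz, appears at 4 Hz.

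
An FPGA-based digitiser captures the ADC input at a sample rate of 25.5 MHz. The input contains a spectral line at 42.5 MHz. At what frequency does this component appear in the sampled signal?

42.5 MHz mod fs = 17 MHz.
17 MHz > fs/2 = 12.75 MHz, folds to fs − 17 MHz = 8.5 MHz.

8.5 MHz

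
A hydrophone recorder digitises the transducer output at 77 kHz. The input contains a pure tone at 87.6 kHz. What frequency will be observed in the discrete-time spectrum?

10.6 kHz

87.6 kHz mod fs = 10.6 kHz.
10.6 kHz ≤ fs/2 = 38.5 kHz, appears at 10.6 kHz.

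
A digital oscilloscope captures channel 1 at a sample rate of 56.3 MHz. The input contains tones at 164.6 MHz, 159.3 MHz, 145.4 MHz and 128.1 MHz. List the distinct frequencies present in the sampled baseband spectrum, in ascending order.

4.3 MHz, 9.6 MHz, 15.5 MHz, 23.5 MHz

fs/2 = 28.15 MHz.
164.6 MHz mod fs = 52 MHz.
52 MHz > fs/2 = 28.15 MHz, folds to fs − 52 MHz = 4.3 MHz.
159.3 MHz mod fs = 46.7 MHz.
46.7 MHz > fs/2 = 28.15 MHz, folds to fs − 46.7 MHz = 9.6 MHz.
145.4 MHz mod fs = 32.8 MHz.
32.8 MHz > fs/2 = 28.15 MHz, folds to fs − 32.8 MHz = 23.5 MHz.
128.1 MHz mod fs = 15.5 MHz.
15.5 MHz ≤ fs/2 = 28.15 MHz, appears at 15.5 MHz.
Distinct values: {4.3 MHz, 9.6 MHz, 15.5 MHz, 23.5 MHz}.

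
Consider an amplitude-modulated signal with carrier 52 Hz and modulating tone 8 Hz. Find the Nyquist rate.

AM sidebands sit at fc ± fm = 44 Hz and 60 Hz.
Highest-frequency component: 60 Hz.
Nyquist rate = 2 × 60 Hz = 120 Hz.

120 Hz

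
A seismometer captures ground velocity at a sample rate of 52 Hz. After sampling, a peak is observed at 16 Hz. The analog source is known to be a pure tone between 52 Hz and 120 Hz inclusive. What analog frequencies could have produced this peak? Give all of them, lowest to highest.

68 Hz, 88 Hz, 120 Hz

Frequencies that alias to 16 Hz are k·fs ± 16 Hz for integer k ≥ 0.
k=0: 16 Hz.
k=1: 36 Hz, 68 Hz.
k=2: 88 Hz, 120 Hz.
k=3: 140 Hz, 172 Hz.
Within [52 Hz, 120 Hz]: 68 Hz, 88 Hz, 120 Hz.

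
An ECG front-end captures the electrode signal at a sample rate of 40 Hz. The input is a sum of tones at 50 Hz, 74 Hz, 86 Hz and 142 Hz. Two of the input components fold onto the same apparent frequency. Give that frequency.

6 Hz

fs/2 = 20 Hz.
50 Hz mod fs = 10 Hz.
10 Hz ≤ fs/2 = 20 Hz, appears at 10 Hz.
74 Hz mod fs = 34 Hz.
34 Hz > fs/2 = 20 Hz, folds to fs − 34 Hz = 6 Hz.
86 Hz mod fs = 6 Hz.
6 Hz ≤ fs/2 = 20 Hz, appears at 6 Hz.
142 Hz mod fs = 22 Hz.
22 Hz > fs/2 = 20 Hz, folds to fs − 22 Hz = 18 Hz.
74 Hz and 86 Hz both map to 6 Hz.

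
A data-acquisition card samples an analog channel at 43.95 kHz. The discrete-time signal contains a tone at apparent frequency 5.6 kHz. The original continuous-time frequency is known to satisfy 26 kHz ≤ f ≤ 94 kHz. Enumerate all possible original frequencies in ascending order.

38.35 kHz, 49.55 kHz, 82.3 kHz, 93.5 kHz

Frequencies that alias to 5.6 kHz are k·fs ± 5.6 kHz for integer k ≥ 0.
k=0: 5.6 kHz.
k=1: 38.35 kHz, 49.55 kHz.
k=2: 82.3 kHz, 93.5 kHz.
k=3: 126.25 kHz, 137.45 kHz.
Within [26 kHz, 94 kHz]: 38.35 kHz, 49.55 kHz, 82.3 kHz, 93.5 kHz.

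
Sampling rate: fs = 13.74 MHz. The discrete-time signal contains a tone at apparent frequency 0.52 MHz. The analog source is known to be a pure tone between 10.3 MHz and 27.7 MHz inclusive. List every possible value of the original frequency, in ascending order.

13.22 MHz, 14.26 MHz, 26.96 MHz

Frequencies that alias to 0.52 MHz are k·fs ± 0.52 MHz for integer k ≥ 0.
k=0: 0.52 MHz.
k=1: 13.22 MHz, 14.26 MHz.
k=2: 26.96 MHz, 28 MHz.
k=3: 40.7 MHz, 41.74 MHz.
Within [10.3 MHz, 27.7 MHz]: 13.22 MHz, 14.26 MHz, 26.96 MHz.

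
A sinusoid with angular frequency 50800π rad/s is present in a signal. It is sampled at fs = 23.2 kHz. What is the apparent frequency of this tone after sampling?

ω = 50800π rad/s → f = ω/(2π) = 25400 Hz = 25.4 kHz.
25.4 kHz mod fs = 2.2 kHz.
2.2 kHz ≤ fs/2 = 11.6 kHz, appears at 2.2 kHz.

2.2 kHz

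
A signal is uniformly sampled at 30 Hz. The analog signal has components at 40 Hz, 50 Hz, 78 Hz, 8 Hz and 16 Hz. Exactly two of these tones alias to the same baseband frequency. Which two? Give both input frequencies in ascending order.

fs/2 = 15 Hz.
40 Hz mod fs = 10 Hz.
10 Hz ≤ fs/2 = 15 Hz, appears at 10 Hz.
50 Hz mod fs = 20 Hz.
20 Hz > fs/2 = 15 Hz, folds to fs − 20 Hz = 10 Hz.
78 Hz mod fs = 18 Hz.
18 Hz > fs/2 = 15 Hz, folds to fs − 18 Hz = 12 Hz.
8 Hz ≤ fs/2 = 15 Hz, passes unchanged.
16 Hz > fs/2 = 15 Hz, folds to fs − 16 Hz = 14 Hz.
40 Hz and 50 Hz both map to 10 Hz.

40 Hz, 50 Hz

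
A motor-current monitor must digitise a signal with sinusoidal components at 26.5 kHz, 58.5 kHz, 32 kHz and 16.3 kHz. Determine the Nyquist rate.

117 kHz

Highest-frequency component: 58.5 kHz.
Nyquist rate = 2 × 58.5 kHz = 117 kHz.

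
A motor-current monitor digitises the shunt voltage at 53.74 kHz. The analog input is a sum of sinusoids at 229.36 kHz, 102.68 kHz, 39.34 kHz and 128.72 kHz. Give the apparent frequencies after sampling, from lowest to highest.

4.8 kHz, 14.4 kHz, 21.24 kHz

fs/2 = 26.87 kHz.
229.36 kHz mod fs = 14.4 kHz.
14.4 kHz ≤ fs/2 = 26.87 kHz, appears at 14.4 kHz.
102.68 kHz mod fs = 48.94 kHz.
48.94 kHz > fs/2 = 26.87 kHz, folds to fs − 48.94 kHz = 4.8 kHz.
39.34 kHz > fs/2 = 26.87 kHz, folds to fs − 39.34 kHz = 14.4 kHz.
128.72 kHz mod fs = 21.24 kHz.
21.24 kHz ≤ fs/2 = 26.87 kHz, appears at 21.24 kHz.
Distinct values: {4.8 kHz, 14.4 kHz, 21.24 kHz}.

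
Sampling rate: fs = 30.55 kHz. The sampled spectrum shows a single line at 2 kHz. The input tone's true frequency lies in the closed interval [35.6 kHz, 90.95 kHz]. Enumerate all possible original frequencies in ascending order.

Frequencies that alias to 2 kHz are k·fs ± 2 kHz for integer k ≥ 0.
k=0: 2 kHz.
k=1: 28.55 kHz, 32.55 kHz.
k=2: 59.1 kHz, 63.1 kHz.
k=3: 89.65 kHz, 93.65 kHz.
k=4: 120.2 kHz, 124.2 kHz.
Within [35.6 kHz, 90.95 kHz]: 59.1 kHz, 63.1 kHz, 89.65 kHz.

59.1 kHz, 63.1 kHz, 89.65 kHz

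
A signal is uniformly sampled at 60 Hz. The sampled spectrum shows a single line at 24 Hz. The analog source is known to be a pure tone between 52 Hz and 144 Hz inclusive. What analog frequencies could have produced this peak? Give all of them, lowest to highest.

84 Hz, 96 Hz, 144 Hz

Frequencies that alias to 24 Hz are k·fs ± 24 Hz for integer k ≥ 0.
k=0: 24 Hz.
k=1: 36 Hz, 84 Hz.
k=2: 96 Hz, 144 Hz.
k=3: 156 Hz, 204 Hz.
Within [52 Hz, 144 Hz]: 84 Hz, 96 Hz, 144 Hz.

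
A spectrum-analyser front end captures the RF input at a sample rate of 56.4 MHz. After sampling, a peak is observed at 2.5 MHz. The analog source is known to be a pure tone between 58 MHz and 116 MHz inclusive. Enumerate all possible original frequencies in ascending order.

58.9 MHz, 110.3 MHz, 115.3 MHz

Frequencies that alias to 2.5 MHz are k·fs ± 2.5 MHz for integer k ≥ 0.
k=0: 2.5 MHz.
k=1: 53.9 MHz, 58.9 MHz.
k=2: 110.3 MHz, 115.3 MHz.
k=3: 166.7 MHz, 171.7 MHz.
Within [58 MHz, 116 MHz]: 58.9 MHz, 110.3 MHz, 115.3 MHz.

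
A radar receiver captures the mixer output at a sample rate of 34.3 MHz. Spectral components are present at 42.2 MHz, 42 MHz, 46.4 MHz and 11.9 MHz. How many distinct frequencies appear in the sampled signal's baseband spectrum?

4

fs/2 = 17.15 MHz.
42.2 MHz mod fs = 7.9 MHz.
7.9 MHz ≤ fs/2 = 17.15 MHz, appears at 7.9 MHz.
42 MHz mod fs = 7.7 MHz.
7.7 MHz ≤ fs/2 = 17.15 MHz, appears at 7.7 MHz.
46.4 MHz mod fs = 12.1 MHz.
12.1 MHz ≤ fs/2 = 17.15 MHz, appears at 12.1 MHz.
11.9 MHz ≤ fs/2 = 17.15 MHz, passes unchanged.
Distinct values: {7.7 MHz, 7.9 MHz, 11.9 MHz, 12.1 MHz} → 4.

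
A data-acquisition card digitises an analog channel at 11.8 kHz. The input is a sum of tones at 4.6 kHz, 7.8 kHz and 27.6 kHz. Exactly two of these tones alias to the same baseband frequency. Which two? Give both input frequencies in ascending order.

fs/2 = 5.9 kHz.
4.6 kHz ≤ fs/2 = 5.9 kHz, passes unchanged.
7.8 kHz > fs/2 = 5.9 kHz, folds to fs − 7.8 kHz = 4 kHz.
27.6 kHz mod fs = 4 kHz.
4 kHz ≤ fs/2 = 5.9 kHz, appears at 4 kHz.
7.8 kHz and 27.6 kHz both map to 4 kHz.

7.8 kHz, 27.6 kHz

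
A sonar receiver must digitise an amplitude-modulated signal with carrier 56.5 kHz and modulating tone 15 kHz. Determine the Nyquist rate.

143 kHz

AM sidebands sit at fc ± fm = 41.5 kHz and 71.5 kHz.
Highest-frequency component: 71.5 kHz.
Nyquist rate = 2 × 71.5 kHz = 143 kHz.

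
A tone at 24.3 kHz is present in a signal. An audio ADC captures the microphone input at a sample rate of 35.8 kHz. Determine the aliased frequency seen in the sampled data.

24.3 kHz > fs/2 = 17.9 kHz, folds to fs − 24.3 kHz = 11.5 kHz.

11.5 kHz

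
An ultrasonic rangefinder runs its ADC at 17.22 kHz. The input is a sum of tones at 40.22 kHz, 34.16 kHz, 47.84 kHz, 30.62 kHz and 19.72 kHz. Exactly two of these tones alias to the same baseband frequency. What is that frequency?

3.82 kHz

fs/2 = 8.61 kHz.
40.22 kHz mod fs = 5.78 kHz.
5.78 kHz ≤ fs/2 = 8.61 kHz, appears at 5.78 kHz.
34.16 kHz mod fs = 16.94 kHz.
16.94 kHz > fs/2 = 8.61 kHz, folds to fs − 16.94 kHz = 0.28 kHz.
47.84 kHz mod fs = 13.4 kHz.
13.4 kHz > fs/2 = 8.61 kHz, folds to fs − 13.4 kHz = 3.82 kHz.
30.62 kHz mod fs = 13.4 kHz.
13.4 kHz > fs/2 = 8.61 kHz, folds to fs − 13.4 kHz = 3.82 kHz.
19.72 kHz mod fs = 2.5 kHz.
2.5 kHz ≤ fs/2 = 8.61 kHz, appears at 2.5 kHz.
30.62 kHz and 47.84 kHz both map to 3.82 kHz.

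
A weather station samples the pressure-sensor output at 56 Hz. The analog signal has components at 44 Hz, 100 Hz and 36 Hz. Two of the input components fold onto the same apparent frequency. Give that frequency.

fs/2 = 28 Hz.
44 Hz > fs/2 = 28 Hz, folds to fs − 44 Hz = 12 Hz.
100 Hz mod fs = 44 Hz.
44 Hz > fs/2 = 28 Hz, folds to fs − 44 Hz = 12 Hz.
36 Hz > fs/2 = 28 Hz, folds to fs − 36 Hz = 20 Hz.
44 Hz and 100 Hz both map to 12 Hz.

12 Hz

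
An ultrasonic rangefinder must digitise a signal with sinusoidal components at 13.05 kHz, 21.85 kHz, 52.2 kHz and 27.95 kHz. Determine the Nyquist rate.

Highest-frequency component: 52.2 kHz.
Nyquist rate = 2 × 52.2 kHz = 104.4 kHz.

104.4 kHz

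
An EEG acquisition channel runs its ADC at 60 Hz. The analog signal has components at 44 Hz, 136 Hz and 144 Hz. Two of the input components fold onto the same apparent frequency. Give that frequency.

16 Hz

fs/2 = 30 Hz.
44 Hz > fs/2 = 30 Hz, folds to fs − 44 Hz = 16 Hz.
136 Hz mod fs = 16 Hz.
16 Hz ≤ fs/2 = 30 Hz, appears at 16 Hz.
144 Hz mod fs = 24 Hz.
24 Hz ≤ fs/2 = 30 Hz, appears at 24 Hz.
44 Hz and 136 Hz both map to 16 Hz.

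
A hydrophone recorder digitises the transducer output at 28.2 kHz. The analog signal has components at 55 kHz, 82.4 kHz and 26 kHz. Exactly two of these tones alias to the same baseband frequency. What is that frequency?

2.2 kHz

fs/2 = 14.1 kHz.
55 kHz mod fs = 26.8 kHz.
26.8 kHz > fs/2 = 14.1 kHz, folds to fs − 26.8 kHz = 1.4 kHz.
82.4 kHz mod fs = 26 kHz.
26 kHz > fs/2 = 14.1 kHz, folds to fs − 26 kHz = 2.2 kHz.
26 kHz > fs/2 = 14.1 kHz, folds to fs − 26 kHz = 2.2 kHz.
26 kHz and 82.4 kHz both map to 2.2 kHz.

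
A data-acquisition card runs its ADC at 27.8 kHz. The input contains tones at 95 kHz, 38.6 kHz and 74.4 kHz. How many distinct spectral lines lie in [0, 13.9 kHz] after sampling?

3

fs/2 = 13.9 kHz.
95 kHz mod fs = 11.6 kHz.
11.6 kHz ≤ fs/2 = 13.9 kHz, appears at 11.6 kHz.
38.6 kHz mod fs = 10.8 kHz.
10.8 kHz ≤ fs/2 = 13.9 kHz, appears at 10.8 kHz.
74.4 kHz mod fs = 18.8 kHz.
18.8 kHz > fs/2 = 13.9 kHz, folds to fs − 18.8 kHz = 9 kHz.
Distinct values: {9 kHz, 10.8 kHz, 11.6 kHz} → 3.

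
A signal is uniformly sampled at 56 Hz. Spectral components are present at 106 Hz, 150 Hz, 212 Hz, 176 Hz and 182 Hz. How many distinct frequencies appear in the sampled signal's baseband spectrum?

5

fs/2 = 28 Hz.
106 Hz mod fs = 50 Hz.
50 Hz > fs/2 = 28 Hz, folds to fs − 50 Hz = 6 Hz.
150 Hz mod fs = 38 Hz.
38 Hz > fs/2 = 28 Hz, folds to fs − 38 Hz = 18 Hz.
212 Hz mod fs = 44 Hz.
44 Hz > fs/2 = 28 Hz, folds to fs − 44 Hz = 12 Hz.
176 Hz mod fs = 8 Hz.
8 Hz ≤ fs/2 = 28 Hz, appears at 8 Hz.
182 Hz mod fs = 14 Hz.
14 Hz ≤ fs/2 = 28 Hz, appears at 14 Hz.
Distinct values: {6 Hz, 8 Hz, 12 Hz, 14 Hz, 18 Hz} → 5.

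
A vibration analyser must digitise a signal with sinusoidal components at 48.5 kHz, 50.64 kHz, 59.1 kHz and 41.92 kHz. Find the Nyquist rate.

118.2 kHz

Highest-frequency component: 59.1 kHz.
Nyquist rate = 2 × 59.1 kHz = 118.2 kHz.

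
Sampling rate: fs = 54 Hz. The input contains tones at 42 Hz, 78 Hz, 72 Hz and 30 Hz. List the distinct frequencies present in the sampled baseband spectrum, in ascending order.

fs/2 = 27 Hz.
42 Hz > fs/2 = 27 Hz, folds to fs − 42 Hz = 12 Hz.
78 Hz mod fs = 24 Hz.
24 Hz ≤ fs/2 = 27 Hz, appears at 24 Hz.
72 Hz mod fs = 18 Hz.
18 Hz ≤ fs/2 = 27 Hz, appears at 18 Hz.
30 Hz > fs/2 = 27 Hz, folds to fs − 30 Hz = 24 Hz.
Distinct values: {12 Hz, 18 Hz, 24 Hz}.

12 Hz, 18 Hz, 24 Hz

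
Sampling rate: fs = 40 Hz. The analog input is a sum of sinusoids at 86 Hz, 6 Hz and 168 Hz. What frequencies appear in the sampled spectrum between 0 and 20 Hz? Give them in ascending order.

fs/2 = 20 Hz.
86 Hz mod fs = 6 Hz.
6 Hz ≤ fs/2 = 20 Hz, appears at 6 Hz.
6 Hz ≤ fs/2 = 20 Hz, passes unchanged.
168 Hz mod fs = 8 Hz.
8 Hz ≤ fs/2 = 20 Hz, appears at 8 Hz.
Distinct values: {6 Hz, 8 Hz}.

6 Hz, 8 Hz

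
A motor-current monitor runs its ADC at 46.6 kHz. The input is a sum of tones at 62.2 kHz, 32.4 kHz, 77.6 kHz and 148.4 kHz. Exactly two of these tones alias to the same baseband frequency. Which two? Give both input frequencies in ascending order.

62.2 kHz, 77.6 kHz

fs/2 = 23.3 kHz.
62.2 kHz mod fs = 15.6 kHz.
15.6 kHz ≤ fs/2 = 23.3 kHz, appears at 15.6 kHz.
32.4 kHz > fs/2 = 23.3 kHz, folds to fs − 32.4 kHz = 14.2 kHz.
77.6 kHz mod fs = 31 kHz.
31 kHz > fs/2 = 23.3 kHz, folds to fs − 31 kHz = 15.6 kHz.
148.4 kHz mod fs = 8.6 kHz.
8.6 kHz ≤ fs/2 = 23.3 kHz, appears at 8.6 kHz.
62.2 kHz and 77.6 kHz both map to 15.6 kHz.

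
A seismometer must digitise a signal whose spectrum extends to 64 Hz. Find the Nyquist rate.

Nyquist rate = 2 × 64 Hz = 128 Hz.

128 Hz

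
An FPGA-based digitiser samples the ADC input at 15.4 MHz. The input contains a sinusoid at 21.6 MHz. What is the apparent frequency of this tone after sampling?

21.6 MHz mod fs = 6.2 MHz.
6.2 MHz ≤ fs/2 = 7.7 MHz, appears at 6.2 MHz.

6.2 MHz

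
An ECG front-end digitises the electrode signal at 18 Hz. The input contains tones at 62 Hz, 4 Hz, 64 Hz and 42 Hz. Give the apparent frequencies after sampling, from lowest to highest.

fs/2 = 9 Hz.
62 Hz mod fs = 8 Hz.
8 Hz ≤ fs/2 = 9 Hz, appears at 8 Hz.
4 Hz ≤ fs/2 = 9 Hz, passes unchanged.
64 Hz mod fs = 10 Hz.
10 Hz > fs/2 = 9 Hz, folds to fs − 10 Hz = 8 Hz.
42 Hz mod fs = 6 Hz.
6 Hz ≤ fs/2 = 9 Hz, appears at 6 Hz.
Distinct values: {4 Hz, 6 Hz, 8 Hz}.

4 Hz, 6 Hz, 8 Hz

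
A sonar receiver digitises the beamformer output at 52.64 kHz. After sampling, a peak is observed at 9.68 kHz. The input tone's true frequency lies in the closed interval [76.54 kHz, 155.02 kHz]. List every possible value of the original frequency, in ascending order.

95.6 kHz, 114.96 kHz, 148.24 kHz

Frequencies that alias to 9.68 kHz are k·fs ± 9.68 kHz for integer k ≥ 0.
k=0: 9.68 kHz.
k=1: 42.96 kHz, 62.32 kHz.
k=2: 95.6 kHz, 114.96 kHz.
k=3: 148.24 kHz, 167.6 kHz.
k=4: 200.88 kHz, 220.24 kHz.
Within [76.54 kHz, 155.02 kHz]: 95.6 kHz, 114.96 kHz, 148.24 kHz.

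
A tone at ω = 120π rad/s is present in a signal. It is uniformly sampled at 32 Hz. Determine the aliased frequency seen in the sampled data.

4 Hz

ω = 120π rad/s → f = ω/(2π) = 60 Hz.
60 Hz mod fs = 28 Hz.
28 Hz > fs/2 = 16 Hz, folds to fs − 28 Hz = 4 Hz.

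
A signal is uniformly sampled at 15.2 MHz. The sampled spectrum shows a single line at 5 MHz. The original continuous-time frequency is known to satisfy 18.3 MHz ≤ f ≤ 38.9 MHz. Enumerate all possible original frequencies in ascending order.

Frequencies that alias to 5 MHz are k·fs ± 5 MHz for integer k ≥ 0.
k=0: 5 MHz.
k=1: 10.2 MHz, 20.2 MHz.
k=2: 25.4 MHz, 35.4 MHz.
k=3: 40.6 MHz, 50.6 MHz.
Within [18.3 MHz, 38.9 MHz]: 20.2 MHz, 25.4 MHz, 35.4 MHz.

20.2 MHz, 25.4 MHz, 35.4 MHz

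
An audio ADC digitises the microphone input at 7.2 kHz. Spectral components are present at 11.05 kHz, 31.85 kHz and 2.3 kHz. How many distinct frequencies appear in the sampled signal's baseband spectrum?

fs/2 = 3.6 kHz.
11.05 kHz mod fs = 3.85 kHz.
3.85 kHz > fs/2 = 3.6 kHz, folds to fs − 3.85 kHz = 3.35 kHz.
31.85 kHz mod fs = 3.05 kHz.
3.05 kHz ≤ fs/2 = 3.6 kHz, appears at 3.05 kHz.
2.3 kHz ≤ fs/2 = 3.6 kHz, passes unchanged.
Distinct values: {2.3 kHz, 3.05 kHz, 3.35 kHz} → 3.

3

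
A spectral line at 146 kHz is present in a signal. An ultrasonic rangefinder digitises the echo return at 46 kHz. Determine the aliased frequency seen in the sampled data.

146 kHz mod fs = 8 kHz.
8 kHz ≤ fs/2 = 23 kHz, appears at 8 kHz.

8 kHz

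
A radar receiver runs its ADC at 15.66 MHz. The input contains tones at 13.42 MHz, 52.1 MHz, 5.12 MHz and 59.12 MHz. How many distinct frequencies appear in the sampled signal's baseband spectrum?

fs/2 = 7.83 MHz.
13.42 MHz > fs/2 = 7.83 MHz, folds to fs − 13.42 MHz = 2.24 MHz.
52.1 MHz mod fs = 5.12 MHz.
5.12 MHz ≤ fs/2 = 7.83 MHz, appears at 5.12 MHz.
5.12 MHz ≤ fs/2 = 7.83 MHz, passes unchanged.
59.12 MHz mod fs = 12.14 MHz.
12.14 MHz > fs/2 = 7.83 MHz, folds to fs − 12.14 MHz = 3.52 MHz.
Distinct values: {2.24 MHz, 3.52 MHz, 5.12 MHz} → 3.

3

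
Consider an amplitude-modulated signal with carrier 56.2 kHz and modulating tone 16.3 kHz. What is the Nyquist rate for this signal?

AM sidebands sit at fc ± fm = 39.9 kHz and 72.5 kHz.
Highest-frequency component: 72.5 kHz.
Nyquist rate = 2 × 72.5 kHz = 145 kHz.

145 kHz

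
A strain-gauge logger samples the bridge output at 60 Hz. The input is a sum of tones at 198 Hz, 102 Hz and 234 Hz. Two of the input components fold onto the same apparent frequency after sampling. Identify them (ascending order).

fs/2 = 30 Hz.
198 Hz mod fs = 18 Hz.
18 Hz ≤ fs/2 = 30 Hz, appears at 18 Hz.
102 Hz mod fs = 42 Hz.
42 Hz > fs/2 = 30 Hz, folds to fs − 42 Hz = 18 Hz.
234 Hz mod fs = 54 Hz.
54 Hz > fs/2 = 30 Hz, folds to fs − 54 Hz = 6 Hz.
102 Hz and 198 Hz both map to 18 Hz.

102 Hz, 198 Hz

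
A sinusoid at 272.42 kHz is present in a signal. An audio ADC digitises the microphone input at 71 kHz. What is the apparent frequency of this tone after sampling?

272.42 kHz mod fs = 59.42 kHz.
59.42 kHz > fs/2 = 35.5 kHz, folds to fs − 59.42 kHz = 11.58 kHz.

11.58 kHz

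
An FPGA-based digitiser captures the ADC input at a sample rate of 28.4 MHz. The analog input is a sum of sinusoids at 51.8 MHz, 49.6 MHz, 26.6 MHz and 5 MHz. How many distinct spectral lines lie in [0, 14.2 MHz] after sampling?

3

fs/2 = 14.2 MHz.
51.8 MHz mod fs = 23.4 MHz.
23.4 MHz > fs/2 = 14.2 MHz, folds to fs − 23.4 MHz = 5 MHz.
49.6 MHz mod fs = 21.2 MHz.
21.2 MHz > fs/2 = 14.2 MHz, folds to fs − 21.2 MHz = 7.2 MHz.
26.6 MHz > fs/2 = 14.2 MHz, folds to fs − 26.6 MHz = 1.8 MHz.
5 MHz ≤ fs/2 = 14.2 MHz, passes unchanged.
Distinct values: {1.8 MHz, 5 MHz, 7.2 MHz} → 3.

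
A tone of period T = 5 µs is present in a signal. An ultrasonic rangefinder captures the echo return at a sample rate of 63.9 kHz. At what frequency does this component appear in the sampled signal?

T = 5 µs → f = 1/T = 200 kHz.
200 kHz mod fs = 8.3 kHz.
8.3 kHz ≤ fs/2 = 31.95 kHz, appears at 8.3 kHz.

8.3 kHz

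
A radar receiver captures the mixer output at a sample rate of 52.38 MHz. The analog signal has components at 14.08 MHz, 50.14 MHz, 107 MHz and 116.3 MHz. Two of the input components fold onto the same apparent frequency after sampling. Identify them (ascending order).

50.14 MHz, 107 MHz

fs/2 = 26.19 MHz.
14.08 MHz ≤ fs/2 = 26.19 MHz, passes unchanged.
50.14 MHz > fs/2 = 26.19 MHz, folds to fs − 50.14 MHz = 2.24 MHz.
107 MHz mod fs = 2.24 MHz.
2.24 MHz ≤ fs/2 = 26.19 MHz, appears at 2.24 MHz.
116.3 MHz mod fs = 11.54 MHz.
11.54 MHz ≤ fs/2 = 26.19 MHz, appears at 11.54 MHz.
50.14 MHz and 107 MHz both map to 2.24 MHz.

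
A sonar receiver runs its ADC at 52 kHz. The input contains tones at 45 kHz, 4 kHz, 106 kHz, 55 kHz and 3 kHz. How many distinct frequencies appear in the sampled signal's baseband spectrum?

4

fs/2 = 26 kHz.
45 kHz > fs/2 = 26 kHz, folds to fs − 45 kHz = 7 kHz.
4 kHz ≤ fs/2 = 26 kHz, passes unchanged.
106 kHz mod fs = 2 kHz.
2 kHz ≤ fs/2 = 26 kHz, appears at 2 kHz.
55 kHz mod fs = 3 kHz.
3 kHz ≤ fs/2 = 26 kHz, appears at 3 kHz.
3 kHz ≤ fs/2 = 26 kHz, passes unchanged.
Distinct values: {2 kHz, 3 kHz, 4 kHz, 7 kHz} → 4.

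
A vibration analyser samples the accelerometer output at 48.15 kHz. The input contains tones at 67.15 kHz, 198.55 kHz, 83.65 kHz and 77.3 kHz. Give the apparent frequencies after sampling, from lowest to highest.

5.95 kHz, 12.65 kHz, 19 kHz

fs/2 = 24.075 kHz.
67.15 kHz mod fs = 19 kHz.
19 kHz ≤ fs/2 = 24.075 kHz, appears at 19 kHz.
198.55 kHz mod fs = 5.95 kHz.
5.95 kHz ≤ fs/2 = 24.075 kHz, appears at 5.95 kHz.
83.65 kHz mod fs = 35.5 kHz.
35.5 kHz > fs/2 = 24.075 kHz, folds to fs − 35.5 kHz = 12.65 kHz.
77.3 kHz mod fs = 29.15 kHz.
29.15 kHz > fs/2 = 24.075 kHz, folds to fs − 29.15 kHz = 19 kHz.
Distinct values: {5.95 kHz, 12.65 kHz, 19 kHz}.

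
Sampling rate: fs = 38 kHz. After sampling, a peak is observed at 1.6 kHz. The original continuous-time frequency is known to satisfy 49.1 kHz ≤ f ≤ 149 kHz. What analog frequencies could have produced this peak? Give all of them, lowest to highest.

74.4 kHz, 77.6 kHz, 112.4 kHz, 115.6 kHz

Frequencies that alias to 1.6 kHz are k·fs ± 1.6 kHz for integer k ≥ 0.
k=0: 1.6 kHz.
k=1: 36.4 kHz, 39.6 kHz.
k=2: 74.4 kHz, 77.6 kHz.
k=3: 112.4 kHz, 115.6 kHz.
k=4: 150.4 kHz, 153.6 kHz.
Within [49.1 kHz, 149 kHz]: 74.4 kHz, 77.6 kHz, 112.4 kHz, 115.6 kHz.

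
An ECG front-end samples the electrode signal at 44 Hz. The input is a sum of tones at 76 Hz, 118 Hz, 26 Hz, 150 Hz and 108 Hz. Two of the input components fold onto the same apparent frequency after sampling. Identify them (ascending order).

26 Hz, 150 Hz

fs/2 = 22 Hz.
76 Hz mod fs = 32 Hz.
32 Hz > fs/2 = 22 Hz, folds to fs − 32 Hz = 12 Hz.
118 Hz mod fs = 30 Hz.
30 Hz > fs/2 = 22 Hz, folds to fs − 30 Hz = 14 Hz.
26 Hz > fs/2 = 22 Hz, folds to fs − 26 Hz = 18 Hz.
150 Hz mod fs = 18 Hz.
18 Hz ≤ fs/2 = 22 Hz, appears at 18 Hz.
108 Hz mod fs = 20 Hz.
20 Hz ≤ fs/2 = 22 Hz, appears at 20 Hz.
26 Hz and 150 Hz both map to 18 Hz.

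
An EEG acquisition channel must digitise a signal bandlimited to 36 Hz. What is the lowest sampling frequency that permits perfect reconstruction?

Nyquist rate = 2 × 36 Hz = 72 Hz.

72 Hz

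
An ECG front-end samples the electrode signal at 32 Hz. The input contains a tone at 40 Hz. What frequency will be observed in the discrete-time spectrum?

40 Hz mod fs = 8 Hz.
8 Hz ≤ fs/2 = 16 Hz, appears at 8 Hz.

8 Hz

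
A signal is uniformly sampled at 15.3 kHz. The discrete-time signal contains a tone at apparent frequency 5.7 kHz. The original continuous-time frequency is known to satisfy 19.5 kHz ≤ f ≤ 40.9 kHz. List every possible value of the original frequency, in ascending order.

21 kHz, 24.9 kHz, 36.3 kHz, 40.2 kHz

Frequencies that alias to 5.7 kHz are k·fs ± 5.7 kHz for integer k ≥ 0.
k=0: 5.7 kHz.
k=1: 9.6 kHz, 21 kHz.
k=2: 24.9 kHz, 36.3 kHz.
k=3: 40.2 kHz, 51.6 kHz.
k=4: 55.5 kHz, 66.9 kHz.
Within [19.5 kHz, 40.9 kHz]: 21 kHz, 24.9 kHz, 36.3 kHz, 40.2 kHz.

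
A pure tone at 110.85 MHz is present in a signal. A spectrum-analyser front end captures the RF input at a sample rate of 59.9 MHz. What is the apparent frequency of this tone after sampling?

110.85 MHz mod fs = 50.95 MHz.
50.95 MHz > fs/2 = 29.95 MHz, folds to fs − 50.95 MHz = 8.95 MHz.

8.95 MHz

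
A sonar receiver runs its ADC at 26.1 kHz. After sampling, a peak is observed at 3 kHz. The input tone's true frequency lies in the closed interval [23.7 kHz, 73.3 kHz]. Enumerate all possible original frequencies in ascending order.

Frequencies that alias to 3 kHz are k·fs ± 3 kHz for integer k ≥ 0.
k=0: 3 kHz.
k=1: 23.1 kHz, 29.1 kHz.
k=2: 49.2 kHz, 55.2 kHz.
k=3: 75.3 kHz, 81.3 kHz.
Within [23.7 kHz, 73.3 kHz]: 29.1 kHz, 49.2 kHz, 55.2 kHz.

29.1 kHz, 49.2 kHz, 55.2 kHz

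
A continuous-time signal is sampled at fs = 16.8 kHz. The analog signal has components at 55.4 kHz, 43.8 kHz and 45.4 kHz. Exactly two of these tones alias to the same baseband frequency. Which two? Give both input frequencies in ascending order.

fs/2 = 8.4 kHz.
55.4 kHz mod fs = 5 kHz.
5 kHz ≤ fs/2 = 8.4 kHz, appears at 5 kHz.
43.8 kHz mod fs = 10.2 kHz.
10.2 kHz > fs/2 = 8.4 kHz, folds to fs − 10.2 kHz = 6.6 kHz.
45.4 kHz mod fs = 11.8 kHz.
11.8 kHz > fs/2 = 8.4 kHz, folds to fs − 11.8 kHz = 5 kHz.
45.4 kHz and 55.4 kHz both map to 5 kHz.

45.4 kHz, 55.4 kHz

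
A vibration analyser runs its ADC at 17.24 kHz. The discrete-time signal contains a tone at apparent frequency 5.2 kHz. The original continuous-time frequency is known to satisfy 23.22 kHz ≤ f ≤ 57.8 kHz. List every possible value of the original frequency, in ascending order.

Frequencies that alias to 5.2 kHz are k·fs ± 5.2 kHz for integer k ≥ 0.
k=0: 5.2 kHz.
k=1: 12.04 kHz, 22.44 kHz.
k=2: 29.28 kHz, 39.68 kHz.
k=3: 46.52 kHz, 56.92 kHz.
k=4: 63.76 kHz, 74.16 kHz.
Within [23.22 kHz, 57.8 kHz]: 29.28 kHz, 39.68 kHz, 46.52 kHz, 56.92 kHz.

29.28 kHz, 39.68 kHz, 46.52 kHz, 56.92 kHz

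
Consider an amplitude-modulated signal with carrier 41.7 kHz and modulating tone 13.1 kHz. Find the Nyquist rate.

AM sidebands sit at fc ± fm = 28.6 kHz and 54.8 kHz.
Highest-frequency component: 54.8 kHz.
Nyquist rate = 2 × 54.8 kHz = 109.6 kHz.

109.6 kHz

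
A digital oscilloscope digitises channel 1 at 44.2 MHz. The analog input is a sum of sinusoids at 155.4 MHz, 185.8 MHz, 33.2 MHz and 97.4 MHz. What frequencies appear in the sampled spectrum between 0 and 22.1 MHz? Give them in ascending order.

fs/2 = 22.1 MHz.
155.4 MHz mod fs = 22.8 MHz.
22.8 MHz > fs/2 = 22.1 MHz, folds to fs − 22.8 MHz = 21.4 MHz.
185.8 MHz mod fs = 9 MHz.
9 MHz ≤ fs/2 = 22.1 MHz, appears at 9 MHz.
33.2 MHz > fs/2 = 22.1 MHz, folds to fs − 33.2 MHz = 11 MHz.
97.4 MHz mod fs = 9 MHz.
9 MHz ≤ fs/2 = 22.1 MHz, appears at 9 MHz.
Distinct values: {9 MHz, 11 MHz, 21.4 MHz}.

9 MHz, 11 MHz, 21.4 MHz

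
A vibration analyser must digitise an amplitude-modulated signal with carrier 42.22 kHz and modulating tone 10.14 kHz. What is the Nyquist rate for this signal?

104.72 kHz

AM sidebands sit at fc ± fm = 32.08 kHz and 52.36 kHz.
Highest-frequency component: 52.36 kHz.
Nyquist rate = 2 × 52.36 kHz = 104.72 kHz.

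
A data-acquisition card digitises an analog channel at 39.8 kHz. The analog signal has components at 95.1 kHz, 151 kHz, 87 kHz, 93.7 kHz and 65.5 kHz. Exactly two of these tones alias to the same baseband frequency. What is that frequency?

14.1 kHz

fs/2 = 19.9 kHz.
95.1 kHz mod fs = 15.5 kHz.
15.5 kHz ≤ fs/2 = 19.9 kHz, appears at 15.5 kHz.
151 kHz mod fs = 31.6 kHz.
31.6 kHz > fs/2 = 19.9 kHz, folds to fs − 31.6 kHz = 8.2 kHz.
87 kHz mod fs = 7.4 kHz.
7.4 kHz ≤ fs/2 = 19.9 kHz, appears at 7.4 kHz.
93.7 kHz mod fs = 14.1 kHz.
14.1 kHz ≤ fs/2 = 19.9 kHz, appears at 14.1 kHz.
65.5 kHz mod fs = 25.7 kHz.
25.7 kHz > fs/2 = 19.9 kHz, folds to fs − 25.7 kHz = 14.1 kHz.
65.5 kHz and 93.7 kHz both map to 14.1 kHz.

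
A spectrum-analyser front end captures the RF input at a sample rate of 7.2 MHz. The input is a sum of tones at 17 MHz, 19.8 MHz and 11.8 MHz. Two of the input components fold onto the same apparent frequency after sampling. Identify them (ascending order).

11.8 MHz, 17 MHz

fs/2 = 3.6 MHz.
17 MHz mod fs = 2.6 MHz.
2.6 MHz ≤ fs/2 = 3.6 MHz, appears at 2.6 MHz.
19.8 MHz mod fs = 5.4 MHz.
5.4 MHz > fs/2 = 3.6 MHz, folds to fs − 5.4 MHz = 1.8 MHz.
11.8 MHz mod fs = 4.6 MHz.
4.6 MHz > fs/2 = 3.6 MHz, folds to fs − 4.6 MHz = 2.6 MHz.
11.8 MHz and 17 MHz both map to 2.6 MHz.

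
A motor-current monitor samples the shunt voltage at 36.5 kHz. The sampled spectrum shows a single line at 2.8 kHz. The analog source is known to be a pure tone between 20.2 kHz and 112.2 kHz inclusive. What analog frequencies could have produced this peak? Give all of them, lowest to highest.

Frequencies that alias to 2.8 kHz are k·fs ± 2.8 kHz for integer k ≥ 0.
k=0: 2.8 kHz.
k=1: 33.7 kHz, 39.3 kHz.
k=2: 70.2 kHz, 75.8 kHz.
k=3: 106.7 kHz, 112.3 kHz.
k=4: 143.2 kHz, 148.8 kHz.
Within [20.2 kHz, 112.2 kHz]: 33.7 kHz, 39.3 kHz, 70.2 kHz, 75.8 kHz, 106.7 kHz.

33.7 kHz, 39.3 kHz, 70.2 kHz, 75.8 kHz, 106.7 kHz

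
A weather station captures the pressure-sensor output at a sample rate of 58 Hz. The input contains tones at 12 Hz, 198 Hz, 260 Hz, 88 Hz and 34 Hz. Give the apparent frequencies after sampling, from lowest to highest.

fs/2 = 29 Hz.
12 Hz ≤ fs/2 = 29 Hz, passes unchanged.
198 Hz mod fs = 24 Hz.
24 Hz ≤ fs/2 = 29 Hz, appears at 24 Hz.
260 Hz mod fs = 28 Hz.
28 Hz ≤ fs/2 = 29 Hz, appears at 28 Hz.
88 Hz mod fs = 30 Hz.
30 Hz > fs/2 = 29 Hz, folds to fs − 30 Hz = 28 Hz.
34 Hz > fs/2 = 29 Hz, folds to fs − 34 Hz = 24 Hz.
Distinct values: {12 Hz, 24 Hz, 28 Hz}.

12 Hz, 24 Hz, 28 Hz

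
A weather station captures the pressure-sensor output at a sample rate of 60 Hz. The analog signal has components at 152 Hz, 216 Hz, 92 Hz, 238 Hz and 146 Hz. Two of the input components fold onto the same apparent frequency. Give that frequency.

28 Hz

fs/2 = 30 Hz.
152 Hz mod fs = 32 Hz.
32 Hz > fs/2 = 30 Hz, folds to fs − 32 Hz = 28 Hz.
216 Hz mod fs = 36 Hz.
36 Hz > fs/2 = 30 Hz, folds to fs − 36 Hz = 24 Hz.
92 Hz mod fs = 32 Hz.
32 Hz > fs/2 = 30 Hz, folds to fs − 32 Hz = 28 Hz.
238 Hz mod fs = 58 Hz.
58 Hz > fs/2 = 30 Hz, folds to fs − 58 Hz = 2 Hz.
146 Hz mod fs = 26 Hz.
26 Hz ≤ fs/2 = 30 Hz, appears at 26 Hz.
92 Hz and 152 Hz both map to 28 Hz.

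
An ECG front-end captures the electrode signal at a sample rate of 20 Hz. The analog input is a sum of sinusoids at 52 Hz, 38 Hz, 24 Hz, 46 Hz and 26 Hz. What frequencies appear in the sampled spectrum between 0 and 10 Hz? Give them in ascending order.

fs/2 = 10 Hz.
52 Hz mod fs = 12 Hz.
12 Hz > fs/2 = 10 Hz, folds to fs − 12 Hz = 8 Hz.
38 Hz mod fs = 18 Hz.
18 Hz > fs/2 = 10 Hz, folds to fs − 18 Hz = 2 Hz.
24 Hz mod fs = 4 Hz.
4 Hz ≤ fs/2 = 10 Hz, appears at 4 Hz.
46 Hz mod fs = 6 Hz.
6 Hz ≤ fs/2 = 10 Hz, appears at 6 Hz.
26 Hz mod fs = 6 Hz.
6 Hz ≤ fs/2 = 10 Hz, appears at 6 Hz.
Distinct values: {2 Hz, 4 Hz, 6 Hz, 8 Hz}.

2 Hz, 4 Hz, 6 Hz, 8 Hz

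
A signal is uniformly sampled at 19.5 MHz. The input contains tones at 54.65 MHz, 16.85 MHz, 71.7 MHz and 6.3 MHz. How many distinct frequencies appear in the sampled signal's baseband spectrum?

fs/2 = 9.75 MHz.
54.65 MHz mod fs = 15.65 MHz.
15.65 MHz > fs/2 = 9.75 MHz, folds to fs − 15.65 MHz = 3.85 MHz.
16.85 MHz > fs/2 = 9.75 MHz, folds to fs − 16.85 MHz = 2.65 MHz.
71.7 MHz mod fs = 13.2 MHz.
13.2 MHz > fs/2 = 9.75 MHz, folds to fs − 13.2 MHz = 6.3 MHz.
6.3 MHz ≤ fs/2 = 9.75 MHz, passes unchanged.
Distinct values: {2.65 MHz, 3.85 MHz, 6.3 MHz} → 3.

3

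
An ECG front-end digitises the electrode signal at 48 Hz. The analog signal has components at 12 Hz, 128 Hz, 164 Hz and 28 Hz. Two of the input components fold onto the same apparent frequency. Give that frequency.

fs/2 = 24 Hz.
12 Hz ≤ fs/2 = 24 Hz, passes unchanged.
128 Hz mod fs = 32 Hz.
32 Hz > fs/2 = 24 Hz, folds to fs − 32 Hz = 16 Hz.
164 Hz mod fs = 20 Hz.
20 Hz ≤ fs/2 = 24 Hz, appears at 20 Hz.
28 Hz > fs/2 = 24 Hz, folds to fs − 28 Hz = 20 Hz.
28 Hz and 164 Hz both map to 20 Hz.

20 Hz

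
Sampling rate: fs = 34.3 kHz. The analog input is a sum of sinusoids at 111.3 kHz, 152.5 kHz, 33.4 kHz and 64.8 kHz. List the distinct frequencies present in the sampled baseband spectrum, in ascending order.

0.9 kHz, 3.8 kHz, 8.4 kHz, 15.3 kHz

fs/2 = 17.15 kHz.
111.3 kHz mod fs = 8.4 kHz.
8.4 kHz ≤ fs/2 = 17.15 kHz, appears at 8.4 kHz.
152.5 kHz mod fs = 15.3 kHz.
15.3 kHz ≤ fs/2 = 17.15 kHz, appears at 15.3 kHz.
33.4 kHz > fs/2 = 17.15 kHz, folds to fs − 33.4 kHz = 0.9 kHz.
64.8 kHz mod fs = 30.5 kHz.
30.5 kHz > fs/2 = 17.15 kHz, folds to fs − 30.5 kHz = 3.8 kHz.
Distinct values: {0.9 kHz, 3.8 kHz, 8.4 kHz, 15.3 kHz}.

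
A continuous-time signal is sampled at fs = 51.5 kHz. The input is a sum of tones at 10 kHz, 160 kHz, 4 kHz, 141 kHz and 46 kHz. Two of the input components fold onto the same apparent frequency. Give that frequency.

fs/2 = 25.75 kHz.
10 kHz ≤ fs/2 = 25.75 kHz, passes unchanged.
160 kHz mod fs = 5.5 kHz.
5.5 kHz ≤ fs/2 = 25.75 kHz, appears at 5.5 kHz.
4 kHz ≤ fs/2 = 25.75 kHz, passes unchanged.
141 kHz mod fs = 38 kHz.
38 kHz > fs/2 = 25.75 kHz, folds to fs − 38 kHz = 13.5 kHz.
46 kHz > fs/2 = 25.75 kHz, folds to fs − 46 kHz = 5.5 kHz.
46 kHz and 160 kHz both map to 5.5 kHz.

5.5 kHz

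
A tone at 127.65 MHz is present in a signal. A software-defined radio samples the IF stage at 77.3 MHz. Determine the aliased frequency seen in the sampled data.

127.65 MHz mod fs = 50.35 MHz.
50.35 MHz > fs/2 = 38.65 MHz, folds to fs − 50.35 MHz = 26.95 MHz.

26.95 MHz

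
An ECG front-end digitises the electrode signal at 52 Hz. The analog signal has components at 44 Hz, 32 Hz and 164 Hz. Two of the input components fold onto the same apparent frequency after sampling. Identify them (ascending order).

fs/2 = 26 Hz.
44 Hz > fs/2 = 26 Hz, folds to fs − 44 Hz = 8 Hz.
32 Hz > fs/2 = 26 Hz, folds to fs − 32 Hz = 20 Hz.
164 Hz mod fs = 8 Hz.
8 Hz ≤ fs/2 = 26 Hz, appears at 8 Hz.
44 Hz and 164 Hz both map to 8 Hz.

44 Hz, 164 Hz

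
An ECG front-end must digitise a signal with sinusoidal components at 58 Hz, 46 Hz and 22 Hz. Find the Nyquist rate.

116 Hz

Highest-frequency component: 58 Hz.
Nyquist rate = 2 × 58 Hz = 116 Hz.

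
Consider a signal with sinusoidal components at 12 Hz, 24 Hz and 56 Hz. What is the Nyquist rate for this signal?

112 Hz

Highest-frequency component: 56 Hz.
Nyquist rate = 2 × 56 Hz = 112 Hz.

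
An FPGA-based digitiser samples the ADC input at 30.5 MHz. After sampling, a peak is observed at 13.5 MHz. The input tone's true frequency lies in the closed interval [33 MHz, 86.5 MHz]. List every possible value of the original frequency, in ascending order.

Frequencies that alias to 13.5 MHz are k·fs ± 13.5 MHz for integer k ≥ 0.
k=0: 13.5 MHz.
k=1: 17 MHz, 44 MHz.
k=2: 47.5 MHz, 74.5 MHz.
k=3: 78 MHz, 105 MHz.
k=4: 108.5 MHz, 135.5 MHz.
Within [33 MHz, 86.5 MHz]: 44 MHz, 47.5 MHz, 74.5 MHz, 78 MHz.

44 MHz, 47.5 MHz, 74.5 MHz, 78 MHz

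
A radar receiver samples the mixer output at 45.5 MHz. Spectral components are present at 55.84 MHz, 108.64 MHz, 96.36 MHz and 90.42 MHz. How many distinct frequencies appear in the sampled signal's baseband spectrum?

fs/2 = 22.75 MHz.
55.84 MHz mod fs = 10.34 MHz.
10.34 MHz ≤ fs/2 = 22.75 MHz, appears at 10.34 MHz.
108.64 MHz mod fs = 17.64 MHz.
17.64 MHz ≤ fs/2 = 22.75 MHz, appears at 17.64 MHz.
96.36 MHz mod fs = 5.36 MHz.
5.36 MHz ≤ fs/2 = 22.75 MHz, appears at 5.36 MHz.
90.42 MHz mod fs = 44.92 MHz.
44.92 MHz > fs/2 = 22.75 MHz, folds to fs − 44.92 MHz = 0.58 MHz.
Distinct values: {0.58 MHz, 5.36 MHz, 10.34 MHz, 17.64 MHz} → 4.

4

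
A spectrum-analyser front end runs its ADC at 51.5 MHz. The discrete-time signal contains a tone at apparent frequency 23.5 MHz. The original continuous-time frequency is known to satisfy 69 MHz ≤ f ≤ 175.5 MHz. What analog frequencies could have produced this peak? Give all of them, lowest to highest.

75 MHz, 79.5 MHz, 126.5 MHz, 131 MHz

Frequencies that alias to 23.5 MHz are k·fs ± 23.5 MHz for integer k ≥ 0.
k=0: 23.5 MHz.
k=1: 28 MHz, 75 MHz.
k=2: 79.5 MHz, 126.5 MHz.
k=3: 131 MHz, 178 MHz.
k=4: 182.5 MHz, 229.5 MHz.
Within [69 MHz, 175.5 MHz]: 75 MHz, 79.5 MHz, 126.5 MHz, 131 MHz.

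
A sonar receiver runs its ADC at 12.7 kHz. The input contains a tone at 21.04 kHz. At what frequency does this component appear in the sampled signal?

21.04 kHz mod fs = 8.34 kHz.
8.34 kHz > fs/2 = 6.35 kHz, folds to fs − 8.34 kHz = 4.36 kHz.

4.36 kHz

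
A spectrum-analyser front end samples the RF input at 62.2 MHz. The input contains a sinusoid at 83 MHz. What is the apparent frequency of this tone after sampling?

20.8 MHz

83 MHz mod fs = 20.8 MHz.
20.8 MHz ≤ fs/2 = 31.1 MHz, appears at 20.8 MHz.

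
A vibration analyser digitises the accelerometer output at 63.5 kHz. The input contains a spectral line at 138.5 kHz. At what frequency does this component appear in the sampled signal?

11.5 kHz

138.5 kHz mod fs = 11.5 kHz.
11.5 kHz ≤ fs/2 = 31.75 kHz, appears at 11.5 kHz.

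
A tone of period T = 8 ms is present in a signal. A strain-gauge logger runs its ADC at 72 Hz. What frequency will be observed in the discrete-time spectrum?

T = 8 ms → f = 1/T = 125 Hz.
125 Hz mod fs = 53 Hz.
53 Hz > fs/2 = 36 Hz, folds to fs − 53 Hz = 19 Hz.

19 Hz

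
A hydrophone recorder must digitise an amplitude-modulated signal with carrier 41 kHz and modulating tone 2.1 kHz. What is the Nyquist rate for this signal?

AM sidebands sit at fc ± fm = 38.9 kHz and 43.1 kHz.
Highest-frequency component: 43.1 kHz.
Nyquist rate = 2 × 43.1 kHz = 86.2 kHz.

86.2 kHz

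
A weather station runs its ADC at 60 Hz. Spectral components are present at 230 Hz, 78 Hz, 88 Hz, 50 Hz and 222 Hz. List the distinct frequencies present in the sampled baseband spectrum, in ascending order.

10 Hz, 18 Hz, 28 Hz

fs/2 = 30 Hz.
230 Hz mod fs = 50 Hz.
50 Hz > fs/2 = 30 Hz, folds to fs − 50 Hz = 10 Hz.
78 Hz mod fs = 18 Hz.
18 Hz ≤ fs/2 = 30 Hz, appears at 18 Hz.
88 Hz mod fs = 28 Hz.
28 Hz ≤ fs/2 = 30 Hz, appears at 28 Hz.
50 Hz > fs/2 = 30 Hz, folds to fs − 50 Hz = 10 Hz.
222 Hz mod fs = 42 Hz.
42 Hz > fs/2 = 30 Hz, folds to fs − 42 Hz = 18 Hz.
Distinct values: {10 Hz, 18 Hz, 28 Hz}.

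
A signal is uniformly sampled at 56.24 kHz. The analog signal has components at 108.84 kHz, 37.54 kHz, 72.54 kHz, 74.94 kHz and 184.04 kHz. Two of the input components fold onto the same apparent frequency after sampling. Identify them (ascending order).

fs/2 = 28.12 kHz.
108.84 kHz mod fs = 52.6 kHz.
52.6 kHz > fs/2 = 28.12 kHz, folds to fs − 52.6 kHz = 3.64 kHz.
37.54 kHz > fs/2 = 28.12 kHz, folds to fs − 37.54 kHz = 18.7 kHz.
72.54 kHz mod fs = 16.3 kHz.
16.3 kHz ≤ fs/2 = 28.12 kHz, appears at 16.3 kHz.
74.94 kHz mod fs = 18.7 kHz.
18.7 kHz ≤ fs/2 = 28.12 kHz, appears at 18.7 kHz.
184.04 kHz mod fs = 15.32 kHz.
15.32 kHz ≤ fs/2 = 28.12 kHz, appears at 15.32 kHz.
37.54 kHz and 74.94 kHz both map to 18.7 kHz.

37.54 kHz, 74.94 kHz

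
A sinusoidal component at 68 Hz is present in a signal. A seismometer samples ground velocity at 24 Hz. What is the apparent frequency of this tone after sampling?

68 Hz mod fs = 20 Hz.
20 Hz > fs/2 = 12 Hz, folds to fs − 20 Hz = 4 Hz.

4 Hz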